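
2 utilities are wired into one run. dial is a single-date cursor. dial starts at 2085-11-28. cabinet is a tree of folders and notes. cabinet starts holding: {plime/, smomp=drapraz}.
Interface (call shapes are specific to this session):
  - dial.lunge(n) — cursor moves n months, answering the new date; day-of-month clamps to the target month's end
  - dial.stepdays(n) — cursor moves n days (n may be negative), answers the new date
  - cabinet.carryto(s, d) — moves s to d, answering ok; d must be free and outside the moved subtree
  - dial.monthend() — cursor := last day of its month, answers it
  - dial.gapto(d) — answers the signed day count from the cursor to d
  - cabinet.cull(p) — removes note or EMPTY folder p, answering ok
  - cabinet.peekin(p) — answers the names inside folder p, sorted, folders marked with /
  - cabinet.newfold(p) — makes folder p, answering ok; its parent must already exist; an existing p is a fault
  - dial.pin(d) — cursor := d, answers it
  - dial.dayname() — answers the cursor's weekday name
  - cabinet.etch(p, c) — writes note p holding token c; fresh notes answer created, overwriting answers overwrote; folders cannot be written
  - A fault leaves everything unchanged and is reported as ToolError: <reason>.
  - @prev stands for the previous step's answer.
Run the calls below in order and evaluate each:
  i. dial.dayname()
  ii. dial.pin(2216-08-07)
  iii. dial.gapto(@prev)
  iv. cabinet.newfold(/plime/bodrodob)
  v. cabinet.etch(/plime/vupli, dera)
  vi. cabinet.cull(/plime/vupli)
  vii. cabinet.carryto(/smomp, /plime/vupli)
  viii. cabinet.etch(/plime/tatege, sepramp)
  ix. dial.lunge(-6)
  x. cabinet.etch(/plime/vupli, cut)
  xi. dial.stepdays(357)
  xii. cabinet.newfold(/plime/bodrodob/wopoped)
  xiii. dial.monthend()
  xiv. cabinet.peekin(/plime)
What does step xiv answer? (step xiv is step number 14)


Answer: [bodrodob/, tatege, vupli]

Derivation:
$ dial.dayname
= Wednesday
$ dial.pin d: 2216-08-07
= 2216-08-07
$ dial.gapto d: @prev
= 0
$ cabinet.newfold p: /plime/bodrodob
= ok
$ cabinet.etch p: /plime/vupli c: dera
= created
$ cabinet.cull p: /plime/vupli
= ok
$ cabinet.carryto s: /smomp d: /plime/vupli
= ok
$ cabinet.etch p: /plime/tatege c: sepramp
= created
$ dial.lunge n: -6
= 2216-02-07
$ cabinet.etch p: /plime/vupli c: cut
= overwrote
$ dial.stepdays n: 357
= 2217-01-29
$ cabinet.newfold p: /plime/bodrodob/wopoped
= ok
$ dial.monthend
= 2217-01-31
$ cabinet.peekin p: /plime
= [bodrodob/, tatege, vupli]


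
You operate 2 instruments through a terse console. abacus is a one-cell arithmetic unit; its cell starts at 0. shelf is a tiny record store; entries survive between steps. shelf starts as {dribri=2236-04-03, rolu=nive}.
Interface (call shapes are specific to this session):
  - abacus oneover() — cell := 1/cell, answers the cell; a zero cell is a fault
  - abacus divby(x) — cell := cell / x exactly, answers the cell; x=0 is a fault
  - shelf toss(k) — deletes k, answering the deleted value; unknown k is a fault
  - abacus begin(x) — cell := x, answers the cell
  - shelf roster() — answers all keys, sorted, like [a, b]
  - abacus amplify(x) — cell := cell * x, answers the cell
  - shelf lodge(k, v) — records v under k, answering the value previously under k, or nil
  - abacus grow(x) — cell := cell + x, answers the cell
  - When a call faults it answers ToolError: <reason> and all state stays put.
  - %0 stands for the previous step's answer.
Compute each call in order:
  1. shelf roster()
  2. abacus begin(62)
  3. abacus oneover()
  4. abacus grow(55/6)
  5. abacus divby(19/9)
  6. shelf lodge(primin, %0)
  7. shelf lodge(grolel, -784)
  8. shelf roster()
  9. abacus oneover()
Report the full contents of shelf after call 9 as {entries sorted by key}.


[in] shelf roster
  [dribri, rolu]
[in] abacus begin x: 62
  62
[in] abacus oneover
  1/62
[in] abacus grow x: 55/6
  854/93
[in] abacus divby x: 19/9
  2562/589
[in] shelf lodge k: primin v: %0
  nil
[in] shelf lodge k: grolel v: -784
  nil
[in] shelf roster
  [dribri, grolel, primin, rolu]
[in] abacus oneover
  589/2562

Answer: {dribri=2236-04-03, grolel=-784, primin=2562/589, rolu=nive}


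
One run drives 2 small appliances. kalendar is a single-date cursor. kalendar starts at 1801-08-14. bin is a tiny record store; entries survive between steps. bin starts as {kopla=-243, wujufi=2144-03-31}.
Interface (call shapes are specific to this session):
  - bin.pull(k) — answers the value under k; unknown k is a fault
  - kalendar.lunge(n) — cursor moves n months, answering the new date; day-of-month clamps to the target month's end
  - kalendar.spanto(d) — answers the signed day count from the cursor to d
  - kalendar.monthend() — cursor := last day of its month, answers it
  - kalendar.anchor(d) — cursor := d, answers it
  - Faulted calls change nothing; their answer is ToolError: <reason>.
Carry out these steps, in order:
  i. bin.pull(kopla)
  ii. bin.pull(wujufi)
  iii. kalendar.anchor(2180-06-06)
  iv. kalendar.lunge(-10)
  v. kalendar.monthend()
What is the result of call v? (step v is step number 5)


Answer: 2179-08-31

Derivation:
# 1. pull(k→kopla) => -243
# 2. pull(k→wujufi) => 2144-03-31
# 3. anchor(d→2180-06-06) => 2180-06-06
# 4. lunge(n→-10) => 2179-08-06
# 5. monthend() => 2179-08-31


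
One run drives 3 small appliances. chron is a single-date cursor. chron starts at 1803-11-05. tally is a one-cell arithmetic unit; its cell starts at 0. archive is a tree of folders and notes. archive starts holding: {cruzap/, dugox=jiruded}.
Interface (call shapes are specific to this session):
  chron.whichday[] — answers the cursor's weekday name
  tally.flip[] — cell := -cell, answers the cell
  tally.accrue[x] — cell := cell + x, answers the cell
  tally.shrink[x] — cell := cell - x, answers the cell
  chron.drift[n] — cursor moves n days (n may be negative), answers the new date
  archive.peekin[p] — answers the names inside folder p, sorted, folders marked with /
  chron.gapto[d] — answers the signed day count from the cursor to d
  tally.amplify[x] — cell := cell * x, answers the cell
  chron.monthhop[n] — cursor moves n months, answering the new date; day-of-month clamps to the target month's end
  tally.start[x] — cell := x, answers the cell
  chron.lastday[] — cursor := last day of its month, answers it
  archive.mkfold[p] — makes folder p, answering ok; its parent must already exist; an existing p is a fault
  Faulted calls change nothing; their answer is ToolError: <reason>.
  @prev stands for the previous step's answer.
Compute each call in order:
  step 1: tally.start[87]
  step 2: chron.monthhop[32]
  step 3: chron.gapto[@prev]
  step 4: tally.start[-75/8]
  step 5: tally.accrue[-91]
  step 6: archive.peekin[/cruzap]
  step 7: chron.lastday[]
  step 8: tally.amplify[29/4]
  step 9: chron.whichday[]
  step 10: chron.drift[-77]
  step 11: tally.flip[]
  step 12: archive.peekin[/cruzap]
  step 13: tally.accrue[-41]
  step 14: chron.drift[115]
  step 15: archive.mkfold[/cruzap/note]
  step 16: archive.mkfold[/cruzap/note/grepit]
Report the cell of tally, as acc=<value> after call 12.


Step: start[x='87']
Result: 87
Step: monthhop[n='32']
Result: 1806-07-05
Step: gapto[d='@prev']
Result: 0
Step: start[x='-75/8']
Result: -75/8
Step: accrue[x='-91']
Result: -803/8
Step: peekin[p='/cruzap']
Result: []
Step: lastday[]
Result: 1806-07-31
Step: amplify[x='29/4']
Result: -23287/32
Step: whichday[]
Result: Thursday
Step: drift[n='-77']
Result: 1806-05-15
Step: flip[]
Result: 23287/32
Step: peekin[p='/cruzap']
Result: []
Step: accrue[x='-41']
Result: 21975/32
Step: drift[n='115']
Result: 1806-09-07
Step: mkfold[p='/cruzap/note']
Result: ok
Step: mkfold[p='/cruzap/note/grepit']
Result: ok

Answer: acc=23287/32


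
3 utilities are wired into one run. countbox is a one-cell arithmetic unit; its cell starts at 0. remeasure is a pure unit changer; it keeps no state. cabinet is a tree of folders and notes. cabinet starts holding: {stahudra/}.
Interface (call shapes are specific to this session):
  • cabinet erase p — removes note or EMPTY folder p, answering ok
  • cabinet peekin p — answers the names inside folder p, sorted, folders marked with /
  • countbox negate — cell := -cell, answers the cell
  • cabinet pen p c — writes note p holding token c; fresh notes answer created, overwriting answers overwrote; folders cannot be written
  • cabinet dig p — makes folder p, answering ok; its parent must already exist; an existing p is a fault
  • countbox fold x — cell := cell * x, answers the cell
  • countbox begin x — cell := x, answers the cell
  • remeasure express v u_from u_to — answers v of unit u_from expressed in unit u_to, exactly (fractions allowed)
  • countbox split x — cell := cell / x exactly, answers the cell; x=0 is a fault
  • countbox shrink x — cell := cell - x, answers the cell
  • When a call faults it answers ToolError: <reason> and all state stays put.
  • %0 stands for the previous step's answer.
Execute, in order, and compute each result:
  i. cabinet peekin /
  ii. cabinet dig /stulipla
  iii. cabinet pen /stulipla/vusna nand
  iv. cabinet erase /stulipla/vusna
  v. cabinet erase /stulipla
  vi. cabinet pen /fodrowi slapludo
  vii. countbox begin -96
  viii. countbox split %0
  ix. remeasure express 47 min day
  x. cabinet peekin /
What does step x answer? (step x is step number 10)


Do: cabinet peekin[p='/']
See: [stahudra/]
Do: cabinet dig[p='/stulipla']
See: ok
Do: cabinet pen[p='/stulipla/vusna'; c='nand']
See: created
Do: cabinet erase[p='/stulipla/vusna']
See: ok
Do: cabinet erase[p='/stulipla']
See: ok
Do: cabinet pen[p='/fodrowi'; c='slapludo']
See: created
Do: countbox begin[x='-96']
See: -96
Do: countbox split[x='%0']
See: 1
Do: remeasure express[v='47'; u_from='min'; u_to='day']
See: 47/1440
Do: cabinet peekin[p='/']
See: [fodrowi, stahudra/]

Answer: [fodrowi, stahudra/]


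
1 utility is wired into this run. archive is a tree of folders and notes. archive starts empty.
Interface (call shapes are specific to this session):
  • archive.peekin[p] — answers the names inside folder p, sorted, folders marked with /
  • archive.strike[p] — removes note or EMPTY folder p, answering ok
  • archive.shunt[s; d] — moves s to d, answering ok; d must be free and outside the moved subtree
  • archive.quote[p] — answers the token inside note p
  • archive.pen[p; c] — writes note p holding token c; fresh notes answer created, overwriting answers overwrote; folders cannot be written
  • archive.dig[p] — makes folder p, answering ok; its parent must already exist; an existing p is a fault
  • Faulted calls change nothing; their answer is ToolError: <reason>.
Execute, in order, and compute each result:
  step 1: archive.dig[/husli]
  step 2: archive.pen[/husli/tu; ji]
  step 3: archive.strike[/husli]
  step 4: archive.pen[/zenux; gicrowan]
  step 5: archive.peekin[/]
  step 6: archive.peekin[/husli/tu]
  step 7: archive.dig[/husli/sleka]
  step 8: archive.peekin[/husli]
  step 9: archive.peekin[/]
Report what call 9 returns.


Answer: [husli/, zenux]

Derivation:
Then archive.dig passing p→/husli, and get ok.
Then archive.pen passing p→/husli/tu, c→ji, which returns created.
I use archive.strike passing p→/husli, and get ToolError: not empty.
I run archive.pen passing p→/zenux, c→gicrowan, and observe created.
Using archive.peekin passing p→/, yielding [husli/, zenux].
Using archive.peekin passing p→/husli/tu, and observe ToolError: not a directory.
I use archive.dig passing p→/husli/sleka, giving ok.
Using archive.peekin passing p→/husli, — result: [sleka/, tu].
Calling archive.peekin passing p→/, — result: [husli/, zenux].


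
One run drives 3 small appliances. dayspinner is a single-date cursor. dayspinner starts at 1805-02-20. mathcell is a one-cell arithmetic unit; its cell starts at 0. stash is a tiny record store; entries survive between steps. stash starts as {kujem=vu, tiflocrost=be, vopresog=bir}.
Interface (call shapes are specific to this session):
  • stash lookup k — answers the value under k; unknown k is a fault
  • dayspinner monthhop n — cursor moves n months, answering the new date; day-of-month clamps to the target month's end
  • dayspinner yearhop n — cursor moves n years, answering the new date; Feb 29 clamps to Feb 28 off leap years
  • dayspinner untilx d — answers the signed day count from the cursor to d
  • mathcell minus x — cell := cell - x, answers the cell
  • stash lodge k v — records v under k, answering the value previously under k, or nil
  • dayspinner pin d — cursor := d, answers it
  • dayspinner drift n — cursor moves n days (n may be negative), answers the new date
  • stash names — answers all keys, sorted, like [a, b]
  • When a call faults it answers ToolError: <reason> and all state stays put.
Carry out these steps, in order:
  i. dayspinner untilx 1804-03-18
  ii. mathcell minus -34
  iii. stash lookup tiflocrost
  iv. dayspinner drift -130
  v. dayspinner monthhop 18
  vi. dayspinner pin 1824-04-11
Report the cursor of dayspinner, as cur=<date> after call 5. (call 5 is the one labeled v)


Answer: cur=1806-04-13

Derivation:
-> dayspinner untilx(d→1804-03-18)
<- -339
-> mathcell minus(x→-34)
<- 34
-> stash lookup(k→tiflocrost)
<- be
-> dayspinner drift(n→-130)
<- 1804-10-13
-> dayspinner monthhop(n→18)
<- 1806-04-13
-> dayspinner pin(d→1824-04-11)
<- 1824-04-11


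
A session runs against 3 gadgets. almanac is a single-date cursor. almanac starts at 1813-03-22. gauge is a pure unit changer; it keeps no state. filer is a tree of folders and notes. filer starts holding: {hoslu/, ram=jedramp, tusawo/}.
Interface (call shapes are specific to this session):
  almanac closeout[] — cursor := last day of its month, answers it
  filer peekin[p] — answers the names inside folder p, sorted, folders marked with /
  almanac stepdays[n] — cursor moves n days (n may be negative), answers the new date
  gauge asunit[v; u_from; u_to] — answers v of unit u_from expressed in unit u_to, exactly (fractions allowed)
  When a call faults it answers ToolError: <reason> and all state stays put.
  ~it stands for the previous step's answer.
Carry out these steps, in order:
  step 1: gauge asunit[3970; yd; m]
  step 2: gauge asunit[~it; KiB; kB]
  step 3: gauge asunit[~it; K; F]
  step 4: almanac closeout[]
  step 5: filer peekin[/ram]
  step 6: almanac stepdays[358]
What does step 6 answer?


$ gauge asunit v='3970' u_from='yd' u_to='m'
= 453771/125
$ gauge asunit v='~it' u_from='KiB' u_to='kB'
= 58082688/15625
$ gauge asunit v='~it' u_from='K' u_to='F'
= 1947329893/312500
$ almanac closeout
= 1813-03-31
$ filer peekin p='/ram'
= ToolError: not a directory
$ almanac stepdays n='358'
= 1814-03-24

Answer: 1814-03-24


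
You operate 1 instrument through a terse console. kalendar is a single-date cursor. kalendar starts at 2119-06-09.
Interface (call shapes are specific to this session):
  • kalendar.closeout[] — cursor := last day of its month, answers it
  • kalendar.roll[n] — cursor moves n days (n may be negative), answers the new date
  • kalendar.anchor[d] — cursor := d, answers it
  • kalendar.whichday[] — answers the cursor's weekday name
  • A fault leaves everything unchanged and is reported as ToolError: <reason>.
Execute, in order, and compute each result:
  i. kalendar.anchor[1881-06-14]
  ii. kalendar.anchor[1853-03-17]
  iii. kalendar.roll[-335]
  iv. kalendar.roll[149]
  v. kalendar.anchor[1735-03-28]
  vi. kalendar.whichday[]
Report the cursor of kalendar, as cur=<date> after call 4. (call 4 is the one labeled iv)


Answer: cur=1852-09-12

Derivation:
I run kalendar.anchor with 1881-06-14, — result: 1881-06-14.
I use kalendar.anchor with 1853-03-17, which returns 1853-03-17.
Next I call kalendar.roll with -335, and observe 1852-04-16.
Using kalendar.roll with 149, → 1852-09-12.
Then kalendar.anchor with 1735-03-28: 1735-03-28.
Then kalendar.whichday(), — result: Monday.


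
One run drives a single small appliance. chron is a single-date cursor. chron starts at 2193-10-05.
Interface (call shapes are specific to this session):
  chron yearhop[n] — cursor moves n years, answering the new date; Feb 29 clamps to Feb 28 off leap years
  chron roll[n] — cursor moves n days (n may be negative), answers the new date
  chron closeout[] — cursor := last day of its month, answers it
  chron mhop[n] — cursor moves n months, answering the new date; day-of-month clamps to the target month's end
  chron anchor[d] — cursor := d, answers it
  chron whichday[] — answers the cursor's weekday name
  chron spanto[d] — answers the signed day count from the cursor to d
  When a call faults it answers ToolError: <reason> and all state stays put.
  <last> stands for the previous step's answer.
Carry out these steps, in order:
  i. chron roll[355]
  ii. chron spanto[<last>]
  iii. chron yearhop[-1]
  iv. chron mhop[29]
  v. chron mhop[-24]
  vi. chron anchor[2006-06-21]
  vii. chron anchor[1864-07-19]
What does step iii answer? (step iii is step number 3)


$ chron roll n=355
[out] 2194-09-25
$ chron spanto d=<last>
[out] 0
$ chron yearhop n=-1
[out] 2193-09-25
$ chron mhop n=29
[out] 2196-02-25
$ chron mhop n=-24
[out] 2194-02-25
$ chron anchor d=2006-06-21
[out] 2006-06-21
$ chron anchor d=1864-07-19
[out] 1864-07-19

Answer: 2193-09-25


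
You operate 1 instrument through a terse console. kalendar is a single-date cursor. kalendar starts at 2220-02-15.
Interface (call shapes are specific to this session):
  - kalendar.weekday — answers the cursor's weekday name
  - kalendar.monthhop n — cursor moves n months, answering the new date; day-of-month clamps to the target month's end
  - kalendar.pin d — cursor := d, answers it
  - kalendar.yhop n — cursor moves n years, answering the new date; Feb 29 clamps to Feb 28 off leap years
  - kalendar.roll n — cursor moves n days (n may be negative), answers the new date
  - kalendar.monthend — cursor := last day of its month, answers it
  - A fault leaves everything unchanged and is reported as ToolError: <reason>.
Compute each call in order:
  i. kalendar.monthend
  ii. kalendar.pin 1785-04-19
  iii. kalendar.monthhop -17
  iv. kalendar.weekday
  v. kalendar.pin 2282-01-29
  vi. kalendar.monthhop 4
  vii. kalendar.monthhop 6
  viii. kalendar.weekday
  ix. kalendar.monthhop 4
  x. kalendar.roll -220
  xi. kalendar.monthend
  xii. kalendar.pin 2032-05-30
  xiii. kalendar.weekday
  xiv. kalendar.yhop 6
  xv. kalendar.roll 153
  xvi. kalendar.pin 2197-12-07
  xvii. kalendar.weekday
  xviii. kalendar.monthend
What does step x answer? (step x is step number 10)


Answer: 2282-08-21

Derivation:
CALL kalendar.monthend[]
RET  2220-02-29
CALL kalendar.pin[d='1785-04-19']
RET  1785-04-19
CALL kalendar.monthhop[n='-17']
RET  1783-11-19
CALL kalendar.weekday[]
RET  Wednesday
CALL kalendar.pin[d='2282-01-29']
RET  2282-01-29
CALL kalendar.monthhop[n='4']
RET  2282-05-29
CALL kalendar.monthhop[n='6']
RET  2282-11-29
CALL kalendar.weekday[]
RET  Wednesday
CALL kalendar.monthhop[n='4']
RET  2283-03-29
CALL kalendar.roll[n='-220']
RET  2282-08-21
CALL kalendar.monthend[]
RET  2282-08-31
CALL kalendar.pin[d='2032-05-30']
RET  2032-05-30
CALL kalendar.weekday[]
RET  Sunday
CALL kalendar.yhop[n='6']
RET  2038-05-30
CALL kalendar.roll[n='153']
RET  2038-10-30
CALL kalendar.pin[d='2197-12-07']
RET  2197-12-07
CALL kalendar.weekday[]
RET  Thursday
CALL kalendar.monthend[]
RET  2197-12-31


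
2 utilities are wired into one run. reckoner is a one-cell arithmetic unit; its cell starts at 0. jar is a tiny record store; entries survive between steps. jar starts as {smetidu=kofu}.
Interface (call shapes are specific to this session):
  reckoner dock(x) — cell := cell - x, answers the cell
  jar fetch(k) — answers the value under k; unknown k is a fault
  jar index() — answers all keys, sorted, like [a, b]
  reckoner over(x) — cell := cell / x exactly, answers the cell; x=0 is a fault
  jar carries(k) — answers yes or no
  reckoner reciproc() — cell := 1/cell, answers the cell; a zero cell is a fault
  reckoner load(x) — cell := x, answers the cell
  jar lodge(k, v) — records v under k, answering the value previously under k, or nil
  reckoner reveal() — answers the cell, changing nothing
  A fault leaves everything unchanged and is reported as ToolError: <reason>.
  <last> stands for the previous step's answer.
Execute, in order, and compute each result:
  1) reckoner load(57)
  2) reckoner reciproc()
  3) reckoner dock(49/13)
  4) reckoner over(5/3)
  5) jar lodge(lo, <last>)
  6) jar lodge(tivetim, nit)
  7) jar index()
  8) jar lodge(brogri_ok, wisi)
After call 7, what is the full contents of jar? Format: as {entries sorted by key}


% reckoner load x=57
= 57
% reckoner reciproc
= 1/57
% reckoner dock x=49/13
= -2780/741
% reckoner over x=5/3
= -556/247
% jar lodge k=lo v=<last>
= nil
% jar lodge k=tivetim v=nit
= nil
% jar index
= [lo, smetidu, tivetim]
% jar lodge k=brogri_ok v=wisi
= nil

Answer: {lo=-556/247, smetidu=kofu, tivetim=nit}


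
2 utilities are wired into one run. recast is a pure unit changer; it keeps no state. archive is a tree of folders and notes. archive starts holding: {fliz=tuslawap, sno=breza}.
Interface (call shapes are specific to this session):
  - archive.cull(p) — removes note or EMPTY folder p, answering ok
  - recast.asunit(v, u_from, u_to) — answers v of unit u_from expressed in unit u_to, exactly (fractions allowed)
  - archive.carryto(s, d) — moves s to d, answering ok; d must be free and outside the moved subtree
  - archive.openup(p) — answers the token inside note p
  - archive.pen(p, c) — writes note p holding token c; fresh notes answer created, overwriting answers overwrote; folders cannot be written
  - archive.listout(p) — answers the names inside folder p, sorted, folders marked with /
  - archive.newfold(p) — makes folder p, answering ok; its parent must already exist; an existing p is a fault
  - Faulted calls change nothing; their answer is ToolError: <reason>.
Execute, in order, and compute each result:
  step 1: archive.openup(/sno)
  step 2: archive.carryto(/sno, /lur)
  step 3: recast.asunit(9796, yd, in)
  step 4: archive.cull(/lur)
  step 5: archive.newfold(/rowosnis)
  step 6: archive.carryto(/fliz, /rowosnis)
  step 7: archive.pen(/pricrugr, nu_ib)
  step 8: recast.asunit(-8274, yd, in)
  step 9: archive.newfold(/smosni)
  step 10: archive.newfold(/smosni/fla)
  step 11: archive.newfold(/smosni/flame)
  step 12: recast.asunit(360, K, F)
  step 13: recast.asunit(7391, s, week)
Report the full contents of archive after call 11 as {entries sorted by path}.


→ openup(p: /sno)
← breza
→ carryto(s: /sno, d: /lur)
← ok
→ asunit(v: 9796, u_from: yd, u_to: in)
← 352656
→ cull(p: /lur)
← ok
→ newfold(p: /rowosnis)
← ok
→ carryto(s: /fliz, d: /rowosnis)
← ToolError: exists
→ pen(p: /pricrugr, c: nu_ib)
← created
→ asunit(v: -8274, u_from: yd, u_to: in)
← -297864
→ newfold(p: /smosni)
← ok
→ newfold(p: /smosni/fla)
← ok
→ newfold(p: /smosni/flame)
← ok
→ asunit(v: 360, u_from: K, u_to: F)
← 18833/100
→ asunit(v: 7391, u_from: s, u_to: week)
← 7391/604800

Answer: {fliz=tuslawap, pricrugr=nu_ib, rowosnis/, smosni/, smosni/fla/, smosni/flame/}


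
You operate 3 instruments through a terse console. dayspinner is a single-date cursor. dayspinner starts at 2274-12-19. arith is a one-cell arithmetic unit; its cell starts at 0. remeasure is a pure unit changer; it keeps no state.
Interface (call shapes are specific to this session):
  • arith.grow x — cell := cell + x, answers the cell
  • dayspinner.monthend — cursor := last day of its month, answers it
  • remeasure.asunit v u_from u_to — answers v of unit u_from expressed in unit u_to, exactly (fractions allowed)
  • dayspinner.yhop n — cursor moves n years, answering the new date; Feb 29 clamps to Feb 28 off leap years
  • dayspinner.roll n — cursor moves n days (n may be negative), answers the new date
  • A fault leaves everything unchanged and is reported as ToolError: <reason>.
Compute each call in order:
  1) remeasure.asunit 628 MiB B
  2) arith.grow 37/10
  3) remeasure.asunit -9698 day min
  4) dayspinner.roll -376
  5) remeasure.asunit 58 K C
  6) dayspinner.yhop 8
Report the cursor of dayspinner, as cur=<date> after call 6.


Answer: cur=2281-12-08

Derivation:
$ remeasure.asunit v=628 u_from=MiB u_to=B
  658505728
$ arith.grow x=37/10
  37/10
$ remeasure.asunit v=-9698 u_from=day u_to=min
  -13965120
$ dayspinner.roll n=-376
  2273-12-08
$ remeasure.asunit v=58 u_from=K u_to=C
  -4303/20
$ dayspinner.yhop n=8
  2281-12-08


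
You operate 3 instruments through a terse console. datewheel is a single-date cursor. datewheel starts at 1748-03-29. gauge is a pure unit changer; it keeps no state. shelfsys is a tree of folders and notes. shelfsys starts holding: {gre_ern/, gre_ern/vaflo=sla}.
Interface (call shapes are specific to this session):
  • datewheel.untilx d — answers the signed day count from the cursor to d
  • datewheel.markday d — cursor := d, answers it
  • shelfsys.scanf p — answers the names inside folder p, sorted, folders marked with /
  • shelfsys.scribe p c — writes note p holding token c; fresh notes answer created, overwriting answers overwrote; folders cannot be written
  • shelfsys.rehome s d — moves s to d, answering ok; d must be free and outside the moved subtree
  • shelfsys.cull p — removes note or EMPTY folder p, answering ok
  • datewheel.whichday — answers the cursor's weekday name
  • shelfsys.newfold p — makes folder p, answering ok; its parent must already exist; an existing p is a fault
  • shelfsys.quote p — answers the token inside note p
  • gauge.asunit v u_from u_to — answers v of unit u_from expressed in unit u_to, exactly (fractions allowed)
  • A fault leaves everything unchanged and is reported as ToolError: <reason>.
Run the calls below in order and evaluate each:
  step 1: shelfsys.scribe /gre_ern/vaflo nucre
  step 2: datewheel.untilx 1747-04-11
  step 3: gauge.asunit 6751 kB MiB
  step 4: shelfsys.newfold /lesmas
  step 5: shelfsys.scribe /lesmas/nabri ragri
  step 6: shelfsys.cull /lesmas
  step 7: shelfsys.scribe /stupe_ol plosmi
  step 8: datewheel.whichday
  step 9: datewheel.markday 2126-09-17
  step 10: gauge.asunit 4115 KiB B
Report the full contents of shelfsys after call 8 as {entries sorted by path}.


Answer: {gre_ern/, gre_ern/vaflo=nucre, lesmas/, lesmas/nabri=ragri, stupe_ol=plosmi}

Derivation:
Act: shelfsys.scribe[p→/gre_ern/vaflo; c→nucre]
Obs: overwrote
Act: datewheel.untilx[d→1747-04-11]
Obs: -353
Act: gauge.asunit[v→6751; u_from→kB; u_to→MiB]
Obs: 843875/131072
Act: shelfsys.newfold[p→/lesmas]
Obs: ok
Act: shelfsys.scribe[p→/lesmas/nabri; c→ragri]
Obs: created
Act: shelfsys.cull[p→/lesmas]
Obs: ToolError: not empty
Act: shelfsys.scribe[p→/stupe_ol; c→plosmi]
Obs: created
Act: datewheel.whichday[]
Obs: Friday
Act: datewheel.markday[d→2126-09-17]
Obs: 2126-09-17
Act: gauge.asunit[v→4115; u_from→KiB; u_to→B]
Obs: 4213760


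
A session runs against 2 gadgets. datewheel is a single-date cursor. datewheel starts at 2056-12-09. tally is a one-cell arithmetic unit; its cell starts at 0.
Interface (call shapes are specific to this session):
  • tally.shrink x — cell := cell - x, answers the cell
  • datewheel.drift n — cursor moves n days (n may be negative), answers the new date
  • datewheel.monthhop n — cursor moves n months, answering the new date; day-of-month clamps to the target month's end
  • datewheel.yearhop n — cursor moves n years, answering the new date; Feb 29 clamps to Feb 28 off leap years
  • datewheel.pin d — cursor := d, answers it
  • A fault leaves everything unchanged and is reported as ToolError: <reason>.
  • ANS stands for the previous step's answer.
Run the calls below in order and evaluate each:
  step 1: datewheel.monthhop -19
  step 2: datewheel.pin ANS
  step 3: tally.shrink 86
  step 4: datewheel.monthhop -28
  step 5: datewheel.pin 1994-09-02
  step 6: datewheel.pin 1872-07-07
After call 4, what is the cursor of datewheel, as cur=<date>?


Answer: cur=2053-01-09

Derivation:
·→ datewheel.monthhop(n=-19)
·← 2055-05-09
·→ datewheel.pin(d=ANS)
·← 2055-05-09
·→ tally.shrink(x=86)
·← -86
·→ datewheel.monthhop(n=-28)
·← 2053-01-09
·→ datewheel.pin(d=1994-09-02)
·← 1994-09-02
·→ datewheel.pin(d=1872-07-07)
·← 1872-07-07


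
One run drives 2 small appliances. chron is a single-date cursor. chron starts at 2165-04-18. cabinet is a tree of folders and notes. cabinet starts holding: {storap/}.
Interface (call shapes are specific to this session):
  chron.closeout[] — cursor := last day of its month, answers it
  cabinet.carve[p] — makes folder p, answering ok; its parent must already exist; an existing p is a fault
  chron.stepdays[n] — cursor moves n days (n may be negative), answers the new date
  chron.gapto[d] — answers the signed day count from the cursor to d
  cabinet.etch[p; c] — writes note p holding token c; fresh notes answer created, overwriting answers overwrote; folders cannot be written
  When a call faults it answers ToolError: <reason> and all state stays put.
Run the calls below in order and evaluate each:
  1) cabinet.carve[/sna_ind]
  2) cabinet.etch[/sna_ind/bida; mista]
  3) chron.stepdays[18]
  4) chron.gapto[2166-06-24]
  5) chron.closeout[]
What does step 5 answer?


;; cabinet.carve(p→/sna_ind) ~> ok
;; cabinet.etch(p→/sna_ind/bida, c→mista) ~> created
;; chron.stepdays(n→18) ~> 2165-05-06
;; chron.gapto(d→2166-06-24) ~> 414
;; chron.closeout() ~> 2165-05-31

Answer: 2165-05-31


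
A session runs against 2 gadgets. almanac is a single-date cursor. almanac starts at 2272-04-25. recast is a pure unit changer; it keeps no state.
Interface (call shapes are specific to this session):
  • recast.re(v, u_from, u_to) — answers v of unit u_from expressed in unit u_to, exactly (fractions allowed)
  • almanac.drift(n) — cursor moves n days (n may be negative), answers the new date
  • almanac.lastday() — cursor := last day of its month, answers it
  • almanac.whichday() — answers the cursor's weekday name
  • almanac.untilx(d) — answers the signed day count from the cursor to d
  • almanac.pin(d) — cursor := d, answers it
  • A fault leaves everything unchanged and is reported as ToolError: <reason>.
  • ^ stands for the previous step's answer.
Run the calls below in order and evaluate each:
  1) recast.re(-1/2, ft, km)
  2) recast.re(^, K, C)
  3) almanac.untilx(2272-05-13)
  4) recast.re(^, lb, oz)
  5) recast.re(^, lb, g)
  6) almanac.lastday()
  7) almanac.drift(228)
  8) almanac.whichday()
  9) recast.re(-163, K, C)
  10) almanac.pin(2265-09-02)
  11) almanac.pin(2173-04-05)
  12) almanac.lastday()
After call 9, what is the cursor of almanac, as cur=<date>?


I try re with v=-1/2, u_from=ft, u_to=km, — result: -381/2500000.
I run re with v=^, u_from=K, u_to=C, — result: -682875381/2500000.
I run untilx with d=2272-05-13, yielding 18.
Then re with v=^, u_from=lb, u_to=oz, and get 288.
Using re with v=^, u_from=lb, u_to=g, and observe 408233133/3125.
I run lastday(), giving 2272-04-30.
Invoking drift with n=228, which returns 2272-12-14.
I invoke whichday, and get Saturday.
I try re with v=-163, u_from=K, u_to=C, which returns -8723/20.
I run pin with d=2265-09-02, — result: 2265-09-02.
Using pin with d=2173-04-05, → 2173-04-05.
I use lastday, and observe 2173-04-30.

Answer: cur=2272-12-14


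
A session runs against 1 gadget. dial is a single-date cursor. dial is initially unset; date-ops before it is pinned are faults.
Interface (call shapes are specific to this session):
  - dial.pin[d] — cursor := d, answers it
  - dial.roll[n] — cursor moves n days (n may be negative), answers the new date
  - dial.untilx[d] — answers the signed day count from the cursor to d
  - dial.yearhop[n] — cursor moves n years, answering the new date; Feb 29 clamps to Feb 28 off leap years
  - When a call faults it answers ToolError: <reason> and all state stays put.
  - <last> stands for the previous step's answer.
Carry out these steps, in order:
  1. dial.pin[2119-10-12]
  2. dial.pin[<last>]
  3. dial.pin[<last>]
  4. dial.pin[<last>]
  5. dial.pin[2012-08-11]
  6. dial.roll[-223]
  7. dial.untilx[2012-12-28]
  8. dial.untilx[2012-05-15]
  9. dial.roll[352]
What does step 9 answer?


→ dial.pin(d=2119-10-12)
← 2119-10-12
→ dial.pin(d=<last>)
← 2119-10-12
→ dial.pin(d=<last>)
← 2119-10-12
→ dial.pin(d=<last>)
← 2119-10-12
→ dial.pin(d=2012-08-11)
← 2012-08-11
→ dial.roll(n=-223)
← 2012-01-01
→ dial.untilx(d=2012-12-28)
← 362
→ dial.untilx(d=2012-05-15)
← 135
→ dial.roll(n=352)
← 2012-12-18

Answer: 2012-12-18


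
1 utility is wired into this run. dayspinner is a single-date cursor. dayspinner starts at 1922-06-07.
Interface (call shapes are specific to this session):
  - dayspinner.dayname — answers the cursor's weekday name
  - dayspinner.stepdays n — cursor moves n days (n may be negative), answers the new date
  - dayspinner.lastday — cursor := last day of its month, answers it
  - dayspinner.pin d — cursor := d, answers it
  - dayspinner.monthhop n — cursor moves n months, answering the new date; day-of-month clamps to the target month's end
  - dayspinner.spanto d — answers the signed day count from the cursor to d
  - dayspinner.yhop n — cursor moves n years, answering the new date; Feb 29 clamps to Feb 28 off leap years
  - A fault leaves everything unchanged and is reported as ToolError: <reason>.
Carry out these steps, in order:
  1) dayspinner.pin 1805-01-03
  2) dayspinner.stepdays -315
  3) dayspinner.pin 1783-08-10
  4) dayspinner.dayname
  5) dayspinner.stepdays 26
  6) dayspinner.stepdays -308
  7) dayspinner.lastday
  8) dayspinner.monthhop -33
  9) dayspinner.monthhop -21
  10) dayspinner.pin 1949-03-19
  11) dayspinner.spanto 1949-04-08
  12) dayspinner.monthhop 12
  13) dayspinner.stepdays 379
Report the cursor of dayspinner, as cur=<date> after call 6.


Answer: cur=1782-11-01

Derivation:
Invoking dayspinner.pin using 1805-01-03, — result: 1805-01-03.
Invoking dayspinner.stepdays using -315, which returns 1804-02-23.
Using dayspinner.pin using 1783-08-10, giving 1783-08-10.
I invoke dayspinner.dayname(), giving Sunday.
Then dayspinner.stepdays using 26, and observe 1783-09-05.
Calling dayspinner.stepdays using -308, and see 1782-11-01.
Now I run dayspinner.lastday, which returns 1782-11-30.
Next I call dayspinner.monthhop using -33, giving 1780-02-29.
I use dayspinner.monthhop using -21, and see 1778-05-29.
Calling dayspinner.pin using 1949-03-19, → 1949-03-19.
I invoke dayspinner.spanto using 1949-04-08, — result: 20.
Next I call dayspinner.monthhop using 12, → 1950-03-19.
Calling dayspinner.stepdays using 379, and observe 1951-04-02.


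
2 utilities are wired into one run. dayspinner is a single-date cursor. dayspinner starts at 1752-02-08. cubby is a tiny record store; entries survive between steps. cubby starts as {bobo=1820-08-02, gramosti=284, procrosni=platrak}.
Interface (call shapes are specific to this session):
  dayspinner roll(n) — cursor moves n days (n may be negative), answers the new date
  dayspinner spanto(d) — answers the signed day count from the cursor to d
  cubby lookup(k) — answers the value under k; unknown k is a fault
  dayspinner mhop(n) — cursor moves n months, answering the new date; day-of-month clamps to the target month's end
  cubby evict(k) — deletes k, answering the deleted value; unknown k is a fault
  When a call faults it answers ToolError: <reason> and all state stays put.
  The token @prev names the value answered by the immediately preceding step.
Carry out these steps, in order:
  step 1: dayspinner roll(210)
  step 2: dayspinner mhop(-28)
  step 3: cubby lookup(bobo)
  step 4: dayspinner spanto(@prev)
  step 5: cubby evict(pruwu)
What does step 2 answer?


~$ dayspinner roll n→210
[out] 1752-09-05
~$ dayspinner mhop n→-28
[out] 1750-05-05
~$ cubby lookup k→bobo
[out] 1820-08-02
~$ dayspinner spanto d→@prev
[out] 25656
~$ cubby evict k→pruwu
[out] ToolError: no such key pruwu

Answer: 1750-05-05


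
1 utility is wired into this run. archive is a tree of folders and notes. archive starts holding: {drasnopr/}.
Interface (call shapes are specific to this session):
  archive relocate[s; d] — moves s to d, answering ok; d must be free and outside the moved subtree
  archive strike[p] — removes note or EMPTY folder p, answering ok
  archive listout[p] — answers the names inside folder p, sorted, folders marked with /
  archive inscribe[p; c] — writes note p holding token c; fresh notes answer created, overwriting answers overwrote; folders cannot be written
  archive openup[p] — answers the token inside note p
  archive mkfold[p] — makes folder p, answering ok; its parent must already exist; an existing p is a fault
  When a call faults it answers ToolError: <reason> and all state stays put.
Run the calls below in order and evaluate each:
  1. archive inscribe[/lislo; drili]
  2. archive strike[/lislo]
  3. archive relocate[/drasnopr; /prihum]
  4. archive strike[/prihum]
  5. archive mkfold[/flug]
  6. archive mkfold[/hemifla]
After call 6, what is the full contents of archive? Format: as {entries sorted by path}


>>> archive inscribe p→/lislo c→drili
[out] created
>>> archive strike p→/lislo
[out] ok
>>> archive relocate s→/drasnopr d→/prihum
[out] ok
>>> archive strike p→/prihum
[out] ok
>>> archive mkfold p→/flug
[out] ok
>>> archive mkfold p→/hemifla
[out] ok

Answer: {flug/, hemifla/}


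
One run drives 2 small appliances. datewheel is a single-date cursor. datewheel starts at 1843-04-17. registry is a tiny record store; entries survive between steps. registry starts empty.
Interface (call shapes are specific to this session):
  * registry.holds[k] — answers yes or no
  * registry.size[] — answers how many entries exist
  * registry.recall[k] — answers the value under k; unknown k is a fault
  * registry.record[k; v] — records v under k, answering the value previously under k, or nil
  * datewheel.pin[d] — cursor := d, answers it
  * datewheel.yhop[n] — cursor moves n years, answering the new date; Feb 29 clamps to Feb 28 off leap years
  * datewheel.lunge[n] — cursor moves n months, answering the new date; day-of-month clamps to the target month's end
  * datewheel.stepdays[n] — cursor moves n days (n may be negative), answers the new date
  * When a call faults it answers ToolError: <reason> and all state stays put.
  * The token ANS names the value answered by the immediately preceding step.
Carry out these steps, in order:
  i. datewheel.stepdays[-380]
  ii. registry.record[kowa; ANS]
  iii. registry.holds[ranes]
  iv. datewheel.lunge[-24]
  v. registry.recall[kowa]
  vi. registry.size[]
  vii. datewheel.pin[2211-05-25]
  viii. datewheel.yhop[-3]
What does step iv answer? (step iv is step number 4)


Act: stepdays[n: -380]
Obs: 1842-04-02
Act: record[k: kowa; v: ANS]
Obs: nil
Act: holds[k: ranes]
Obs: no
Act: lunge[n: -24]
Obs: 1840-04-02
Act: recall[k: kowa]
Obs: 1842-04-02
Act: size[]
Obs: 1
Act: pin[d: 2211-05-25]
Obs: 2211-05-25
Act: yhop[n: -3]
Obs: 2208-05-25

Answer: 1840-04-02


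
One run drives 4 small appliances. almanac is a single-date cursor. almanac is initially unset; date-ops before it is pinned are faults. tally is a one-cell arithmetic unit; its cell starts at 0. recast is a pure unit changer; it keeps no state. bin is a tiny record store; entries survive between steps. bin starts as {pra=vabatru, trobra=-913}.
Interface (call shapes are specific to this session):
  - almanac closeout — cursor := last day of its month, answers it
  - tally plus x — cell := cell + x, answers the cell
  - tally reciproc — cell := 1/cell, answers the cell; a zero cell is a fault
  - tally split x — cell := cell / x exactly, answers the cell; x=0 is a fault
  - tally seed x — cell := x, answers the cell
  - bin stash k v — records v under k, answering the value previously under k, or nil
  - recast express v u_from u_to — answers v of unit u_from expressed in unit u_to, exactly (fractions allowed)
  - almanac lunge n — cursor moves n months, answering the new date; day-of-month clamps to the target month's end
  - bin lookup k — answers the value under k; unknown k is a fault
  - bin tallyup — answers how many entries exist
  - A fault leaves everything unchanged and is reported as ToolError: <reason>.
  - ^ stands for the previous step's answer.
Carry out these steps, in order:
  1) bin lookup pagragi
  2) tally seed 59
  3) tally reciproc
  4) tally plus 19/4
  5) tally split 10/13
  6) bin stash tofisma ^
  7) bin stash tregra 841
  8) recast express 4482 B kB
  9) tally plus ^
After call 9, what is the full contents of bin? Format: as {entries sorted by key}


Answer: {pra=vabatru, tofisma=2925/472, tregra=841, trobra=-913}

Derivation:
→ bin lookup(pagragi)
← ToolError: no such key pagragi
→ tally seed(59)
← 59
→ tally reciproc()
← 1/59
→ tally plus(19/4)
← 1125/236
→ tally split(10/13)
← 2925/472
→ bin stash(tofisma, ^)
← nil
→ bin stash(tregra, 841)
← nil
→ recast express(4482, B, kB)
← 2241/500
→ tally plus(^)
← 630063/59000
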